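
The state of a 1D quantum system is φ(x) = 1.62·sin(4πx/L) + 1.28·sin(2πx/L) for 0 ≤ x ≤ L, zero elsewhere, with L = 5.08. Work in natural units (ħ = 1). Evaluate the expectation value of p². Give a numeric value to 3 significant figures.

p² φ = −ħ² d²φ/dx²; ⟨p²⟩ = −ħ² ∫ φ*·φ'' dx / ∫|φ|² dx.
d²/dx² sin(jπx/L) = −(jπ/L)²·sin(jπx/L); on 0 ≤ x ≤ L, ∫sin²(jπx/L) dx = L/2 and ∫sin(jπx/L)·sin(lπx/L) dx = 0 for j ≠ l, so only diagonal terms survive in ∫|φ|² and ∫φ·φ″; ∫φ·φ′ dx = [φ²/2] between the walls = 0.
State is unnormalized: ∫|φ|² dx = 10.828, and ∫φ*·(−ħ² φ'') dx = 47.157, so ⟨p²⟩ = 47.157 / 10.828.
⟨p²⟩ = 4.3552.

4.36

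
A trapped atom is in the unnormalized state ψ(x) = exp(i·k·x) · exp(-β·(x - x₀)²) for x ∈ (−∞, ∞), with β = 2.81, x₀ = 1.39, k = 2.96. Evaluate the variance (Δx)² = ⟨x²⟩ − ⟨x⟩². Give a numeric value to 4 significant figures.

0.08897

Compute ⟨x⟩ and ⟨x²⟩ separately, then (Δx)² = ⟨x²⟩ − ⟨x⟩².
Gaussian moments (u = x − x₀): ∫u^(2j)·e^(−2βu²) du = (2j−1)!!/(4β)^j · √(π/(2β)), odd powers integrate to 0; here √(π/(2β)) = 0.74766.
Normalization: ∫|ψ|² dx = 0.74766.
⟨x⟩ = 1.3900 and ⟨x²⟩ = 2.0211.
(Δx)² = 2.0211 − (1.3900)² = 0.088968.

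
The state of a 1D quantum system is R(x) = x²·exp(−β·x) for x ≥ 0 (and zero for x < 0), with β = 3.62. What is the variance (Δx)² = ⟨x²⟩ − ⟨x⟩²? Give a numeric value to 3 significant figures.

0.0954

Compute ⟨x⟩ and ⟨x²⟩ separately, then (Δx)² = ⟨x²⟩ − ⟨x⟩².
Every integrand reduces to terms xʲ·e^(−2βx) on [0, ∞); use ∫₀^∞ xʲ·e^(−2βx) dx = j!/(2β)^(j+1).
Normalization: ∫|R|² dx = 0.0012065.
⟨x⟩ = 0.69061 and ⟨x²⟩ = 0.57233.
(Δx)² = 0.57233 − (0.69061)² = 0.095388.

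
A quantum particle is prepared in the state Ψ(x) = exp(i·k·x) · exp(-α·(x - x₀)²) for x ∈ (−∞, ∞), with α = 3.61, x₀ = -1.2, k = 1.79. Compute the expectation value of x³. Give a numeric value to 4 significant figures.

⟨x³⟩ = ∫ x³·|Ψ|² dx / ∫|Ψ|² dx (integrals over the domain).
Gaussian moments (u = x − x₀): ∫u^(2j)·e^(−2αu²) du = (2j−1)!!/(4α)^j · √(π/(2α)), odd powers integrate to 0; here √(π/(2α)) = 0.65964.
State is unnormalized: ∫|Ψ|² dx = 0.65964, and ∫Ψ*·x³·Ψ dx = -1.3043, so ⟨x³⟩ = -1.3043 / 0.65964.
⟨x³⟩ = -1.9773.

-1.977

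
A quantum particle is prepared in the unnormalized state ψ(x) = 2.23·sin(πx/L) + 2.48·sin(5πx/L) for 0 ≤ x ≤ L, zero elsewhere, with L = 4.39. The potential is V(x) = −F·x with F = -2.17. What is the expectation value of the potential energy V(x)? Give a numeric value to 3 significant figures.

4.76

⟨V⟩ = ∫ V(x)·|ψ|² dx / ∫|ψ|² dx.
On 0 ≤ x ≤ L (j ≠ l): ∫sin²(jπx/L) dx = L/2, ∫sin(jπx/L)·sin(lπx/L) dx = 0; diagonal moments ∫x·sin²(jπx/L) dx = L²/4, ∫x²·sin²(jπx/L) dx = L³·(1/6 − 1/(4j²π²)); cross terms ∫x·sin(jπx/L)·sin(lπx/L) dx = 0 for j + l even and −4jlL²/(π²(j² − l²)²) for j + l odd, ∫x²·sin(jπx/L)·sin(lπx/L) dx = (−1)^(j+l)·4jlL³/(π²(j² − l²)²); higher powers the same way via product-to-sum and parts.
State is unnormalized: ∫|ψ|² dx = 24.416, and ∫ψ*·V(x)·ψ dx = 116.30, so ⟨V⟩ = 116.30 / 24.416.
⟨V⟩ = 4.7632.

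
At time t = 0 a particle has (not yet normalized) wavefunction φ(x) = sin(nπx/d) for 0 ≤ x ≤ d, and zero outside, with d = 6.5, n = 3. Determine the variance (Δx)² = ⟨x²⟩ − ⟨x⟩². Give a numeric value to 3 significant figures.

Compute ⟨x⟩ and ⟨x²⟩ separately, then (Δx)² = ⟨x²⟩ − ⟨x⟩².
With sin²θ = (1 − cos2θ)/2 on 0 ≤ x ≤ d: ∫sin²(nπx/d) dx = d/2, ∫x·sin²(nπx/d) dx = d²/4, ∫x²·sin²(nπx/d) dx = d³·(1/6 − 1/(4n²π²)); higher powers xᵏ the same way, integrating xᵏ·cos(2nπx/d) by parts.
Normalization: ∫|φ|² dx = 3.2500.
⟨x⟩ = 3.2500 and ⟨x²⟩ = 13.846.
(Δx)² = 13.846 − (3.2500)² = 3.2830.

3.28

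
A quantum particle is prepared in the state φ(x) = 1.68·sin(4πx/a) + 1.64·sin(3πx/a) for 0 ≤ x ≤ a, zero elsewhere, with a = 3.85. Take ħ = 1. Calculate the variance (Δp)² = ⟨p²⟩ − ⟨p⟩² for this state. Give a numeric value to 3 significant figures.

Compute ⟨p⟩ and ⟨p²⟩ separately; (Δp)² = ⟨p²⟩ − ⟨p⟩².
d²/dx² sin(jπx/a) = −(jπ/a)²·sin(jπx/a); on 0 ≤ x ≤ a, ∫sin²(jπx/a) dx = a/2 and ∫sin(jπx/a)·sin(lπx/a) dx = 0 for j ≠ l, so only diagonal terms survive in ∫|φ|² and ∫φ·φ″; ∫φ·φ′ dx = [φ²/2] between the walls = 0.
Normalization: ∫|φ|² dx = 10.611.
⟨p⟩ = 0.0000 and ⟨p²⟩ = 8.3793.
(Δp)² = 8.3793 − (0.0000)² = 8.3793.

8.38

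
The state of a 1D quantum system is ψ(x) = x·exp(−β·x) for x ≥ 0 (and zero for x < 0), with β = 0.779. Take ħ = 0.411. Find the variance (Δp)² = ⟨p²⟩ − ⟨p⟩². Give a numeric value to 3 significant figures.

Compute ⟨p⟩ and ⟨p²⟩ separately; (Δp)² = ⟨p²⟩ − ⟨p⟩².
Differentiate x·exp(−β·x) with the product rule; every integrand then reduces to terms xʲ·e^(−2βx) on [0, ∞), with ∫₀^∞ xʲ·e^(−2βx) dx = j!/(2β)^(j+1).
Normalization: ∫|ψ|² dx = 0.52884.
⟨p⟩ = 0.0000 and ⟨p²⟩ = 0.10251.
(Δp)² = 0.10251 − (0.0000)² = 0.10251.

0.103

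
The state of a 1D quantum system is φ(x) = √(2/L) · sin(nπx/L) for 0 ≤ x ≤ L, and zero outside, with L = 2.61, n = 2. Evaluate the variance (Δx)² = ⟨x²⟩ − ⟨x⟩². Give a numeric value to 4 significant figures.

Compute ⟨x⟩ and ⟨x²⟩ separately, then (Δx)² = ⟨x²⟩ − ⟨x⟩².
With sin²θ = (1 − cos2θ)/2 on 0 ≤ x ≤ L: ∫sin²(nπx/L) dx = L/2, ∫x·sin²(nπx/L) dx = L²/4, ∫x²·sin²(nπx/L) dx = L³·(1/6 − 1/(4n²π²)); higher powers xᵏ the same way, integrating xᵏ·cos(2nπx/L) by parts.
⟨x⟩ = 1.3050 and ⟨x²⟩ = 2.1844.
(Δx)² = 2.1844 − (1.3050)² = 0.48140.

0.4814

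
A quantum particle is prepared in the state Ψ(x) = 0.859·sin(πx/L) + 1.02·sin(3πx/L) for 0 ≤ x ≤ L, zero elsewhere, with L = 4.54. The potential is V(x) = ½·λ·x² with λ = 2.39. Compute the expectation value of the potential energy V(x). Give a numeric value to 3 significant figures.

⟨V⟩ = ∫ V(x)·|Ψ|² dx / ∫|Ψ|² dx.
On 0 ≤ x ≤ L (j ≠ l): ∫sin²(jπx/L) dx = L/2, ∫sin(jπx/L)·sin(lπx/L) dx = 0; diagonal moments ∫x·sin²(jπx/L) dx = L²/4, ∫x²·sin²(jπx/L) dx = L³·(1/6 − 1/(4j²π²)); cross terms ∫x·sin(jπx/L)·sin(lπx/L) dx = 0 for j + l even and −4jlL²/(π²(j² − l²)²) for j + l odd, ∫x²·sin(jπx/L)·sin(lπx/L) dx = (−1)^(j+l)·4jlL³/(π²(j² − l²)²); higher powers the same way via product-to-sum and parts.
State is unnormalized: ∫|Ψ|² dx = 4.0367, and ∫Ψ*·V(x)·Ψ dx = 34.448, so ⟨V⟩ = 34.448 / 4.0367.
⟨V⟩ = 8.5336.

8.53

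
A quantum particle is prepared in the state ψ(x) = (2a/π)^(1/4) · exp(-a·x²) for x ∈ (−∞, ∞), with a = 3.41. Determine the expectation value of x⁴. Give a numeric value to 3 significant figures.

⟨x⁴⟩ = ∫ x⁴·|ψ|² dx (integrals over the domain).
Gaussian moments: ∫x^(2j)·e^(−2ax²) dx = (2j−1)!!/(4a)^j · √(π/(2a)), odd powers integrate to 0; here √(π/(2a)) = 0.67871.
⟨x⁴⟩ = 0.016125.

0.0161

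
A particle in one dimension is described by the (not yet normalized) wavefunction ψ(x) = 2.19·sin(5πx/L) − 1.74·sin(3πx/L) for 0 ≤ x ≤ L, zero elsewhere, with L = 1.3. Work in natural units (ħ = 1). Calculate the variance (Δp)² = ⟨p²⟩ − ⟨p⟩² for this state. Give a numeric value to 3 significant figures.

Compute ⟨p⟩ and ⟨p²⟩ separately; (Δp)² = ⟨p²⟩ − ⟨p⟩².
d²/dx² sin(jπx/L) = −(jπ/L)²·sin(jπx/L); on 0 ≤ x ≤ L, ∫sin²(jπx/L) dx = L/2 and ∫sin(jπx/L)·sin(lπx/L) dx = 0 for j ≠ l, so only diagonal terms survive in ∫|ψ|² and ∫ψ·ψ″; ∫ψ·ψ′ dx = [ψ²/2] between the walls = 0.
Normalization: ∫|ψ|² dx = 5.0854.
⟨p⟩ = 0.0000 and ⟨p²⟩ = 109.84.
(Δp)² = 109.84 − (0.0000)² = 109.84.

110.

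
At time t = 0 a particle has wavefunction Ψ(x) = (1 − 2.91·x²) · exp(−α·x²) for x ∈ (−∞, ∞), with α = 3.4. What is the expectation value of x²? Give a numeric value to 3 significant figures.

⟨x²⟩ = ∫ x²·|Ψ|² dx / ∫|Ψ|² dx (integrals over the domain).
Expand each integrand as polynomial × e^(−2αx²) and use ∫x^(2j)·e^(−2αx²) dx = (2j−1)!!/(4α)^j · √(π/(2α)), odd powers → 0; here √(π/(2α)) = 0.67971.
State is unnormalized: ∫|Ψ|² dx = 0.48219, and ∫Ψ*·x²·Ψ dx = 0.020138, so ⟨x²⟩ = 0.020138 / 0.48219.
⟨x²⟩ = 0.041763.

0.0418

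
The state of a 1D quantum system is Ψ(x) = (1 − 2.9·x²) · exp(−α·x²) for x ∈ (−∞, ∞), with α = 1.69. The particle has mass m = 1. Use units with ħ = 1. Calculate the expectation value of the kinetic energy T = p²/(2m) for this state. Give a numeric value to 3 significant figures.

3.83

T = −(ħ²/2m) d²/dx², so ⟨T⟩ = −(ħ²/2m) ∫ Ψ*·Ψ'' dx / ∫|Ψ|² dx; with m = 1.
Expand each integrand as polynomial × e^(−2αx²) and use ∫x^(2j)·e^(−2αx²) dx = (2j−1)!!/(4α)^j · √(π/(2α)), odd powers → 0; here √(π/(2α)) = 0.96409. Differentiate with the product rule, d/dx e^(−αx²) = −2αx·e^(−αx²).
State is unnormalized: ∫|Ψ|² dx = 0.66919, and ∫Ψ*·(−ħ²/2m · Ψ'') dx = 2.5631, so ⟨T⟩ = 2.5631 / 0.66919.
⟨T⟩ = 3.8301.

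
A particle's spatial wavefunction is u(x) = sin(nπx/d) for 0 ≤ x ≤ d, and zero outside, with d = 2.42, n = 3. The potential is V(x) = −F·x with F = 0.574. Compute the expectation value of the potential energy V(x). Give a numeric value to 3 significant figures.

⟨V⟩ = ∫ V(x)·|u|² dx / ∫|u|² dx.
With sin²θ = (1 − cos2θ)/2 on 0 ≤ x ≤ d: ∫sin²(nπx/d) dx = d/2, ∫x·sin²(nπx/d) dx = d²/4, ∫x²·sin²(nπx/d) dx = d³·(1/6 − 1/(4n²π²)); higher powers xᵏ the same way, integrating xᵏ·cos(2nπx/d) by parts.
State is unnormalized: ∫|u|² dx = 1.2100, and ∫u*·V(x)·u dx = -0.84039, so ⟨V⟩ = -0.84039 / 1.2100.
⟨V⟩ = -0.69454.

-0.695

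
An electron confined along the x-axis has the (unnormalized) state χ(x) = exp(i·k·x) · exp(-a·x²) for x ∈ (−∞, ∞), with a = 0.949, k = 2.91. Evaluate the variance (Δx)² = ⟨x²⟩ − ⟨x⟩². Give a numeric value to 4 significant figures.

Compute ⟨x⟩ and ⟨x²⟩ separately, then (Δx)² = ⟨x²⟩ − ⟨x⟩².
Gaussian moments: ∫x^(2j)·e^(−2ax²) dx = (2j−1)!!/(4a)^j · √(π/(2a)), odd powers integrate to 0; here √(π/(2a)) = 1.2866.
Normalization: ∫|χ|² dx = 1.2866.
⟨x⟩ = 0.0000 and ⟨x²⟩ = 0.26344.
(Δx)² = 0.26344 − (0.0000)² = 0.26344.

0.2634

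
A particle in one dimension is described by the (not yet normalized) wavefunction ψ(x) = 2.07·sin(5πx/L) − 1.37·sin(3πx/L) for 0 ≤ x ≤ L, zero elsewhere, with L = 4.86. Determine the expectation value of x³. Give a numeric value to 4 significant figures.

⟨x³⟩ = ∫ x³·|ψ|² dx / ∫|ψ|² dx (integrals over the domain).
On 0 ≤ x ≤ L (j ≠ l): ∫sin²(jπx/L) dx = L/2, ∫sin(jπx/L)·sin(lπx/L) dx = 0; diagonal moments ∫x·sin²(jπx/L) dx = L²/4, ∫x²·sin²(jπx/L) dx = L³·(1/6 − 1/(4j²π²)); cross terms ∫x·sin(jπx/L)·sin(lπx/L) dx = 0 for j + l even and −4jlL²/(π²(j² − l²)²) for j + l odd, ∫x²·sin(jπx/L)·sin(lπx/L) dx = (−1)^(j+l)·4jlL³/(π²(j² − l²)²); higher powers the same way via product-to-sum and parts.
State is unnormalized: ∫|ψ|² dx = 14.973, and ∫ψ*·x³·ψ dx = 308.93, so ⟨x³⟩ = 308.93 / 14.973.
⟨x³⟩ = 20.632.

20.63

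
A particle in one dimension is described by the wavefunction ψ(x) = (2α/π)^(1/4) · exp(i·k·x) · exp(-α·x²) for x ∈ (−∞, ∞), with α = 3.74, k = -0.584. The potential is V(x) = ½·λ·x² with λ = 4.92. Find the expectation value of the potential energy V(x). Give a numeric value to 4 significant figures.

0.1644

⟨V⟩ = ∫ V(x)·|ψ|² dx.
Gaussian moments: ∫x^(2j)·e^(−2αx²) dx = (2j−1)!!/(4α)^j · √(π/(2α)), odd powers integrate to 0; here √(π/(2α)) = 0.64807.
⟨V⟩ = 0.16444.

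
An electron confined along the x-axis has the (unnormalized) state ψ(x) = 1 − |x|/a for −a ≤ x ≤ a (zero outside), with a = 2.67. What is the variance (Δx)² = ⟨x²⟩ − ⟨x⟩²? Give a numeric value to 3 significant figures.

0.713

Compute ⟨x⟩ and ⟨x²⟩ separately, then (Δx)² = ⟨x²⟩ − ⟨x⟩².
ψ is even, so ∫ over [−a, a] = 2∫₀ᵃ with ψ = 1 − x/a there: ∫₀ᵃ (1 − x/a)² dx = a/3, ∫₀ᵃ x²(1 − x/a)² dx = a³/30, ∫₀ᵃ x⁴(1 − x/a)² dx = a⁵/105.
Normalization: ∫|ψ|² dx = 1.7800.
⟨x⟩ = 0.0000 and ⟨x²⟩ = 0.71289.
(Δx)² = 0.71289 − (0.0000)² = 0.71289.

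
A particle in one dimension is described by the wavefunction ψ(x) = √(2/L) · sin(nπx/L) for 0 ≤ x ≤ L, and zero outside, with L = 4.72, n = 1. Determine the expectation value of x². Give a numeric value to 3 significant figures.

6.30

⟨x²⟩ = ∫ x²·|ψ|² dx (integrals over the domain).
With sin²θ = (1 − cos2θ)/2 on 0 ≤ x ≤ L: ∫sin²(nπx/L) dx = L/2, ∫x·sin²(nπx/L) dx = L²/4, ∫x²·sin²(nπx/L) dx = L³·(1/6 − 1/(4n²π²)); higher powers xᵏ the same way, integrating xᵏ·cos(2nπx/L) by parts.
⟨x²⟩ = 6.2975.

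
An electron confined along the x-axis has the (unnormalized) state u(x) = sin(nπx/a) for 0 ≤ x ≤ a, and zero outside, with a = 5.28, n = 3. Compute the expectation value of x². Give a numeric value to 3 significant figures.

⟨x²⟩ = ∫ x²·|u|² dx / ∫|u|² dx (integrals over the domain).
With sin²θ = (1 − cos2θ)/2 on 0 ≤ x ≤ a: ∫sin²(nπx/a) dx = a/2, ∫x·sin²(nπx/a) dx = a²/4, ∫x²·sin²(nπx/a) dx = a³·(1/6 − 1/(4n²π²)); higher powers xᵏ the same way, integrating xᵏ·cos(2nπx/a) by parts.
State is unnormalized: ∫|u|² dx = 2.6400, and ∫u*·x²·u dx = 24.119, so ⟨x²⟩ = 24.119 / 2.6400.
⟨x²⟩ = 9.1359.

9.14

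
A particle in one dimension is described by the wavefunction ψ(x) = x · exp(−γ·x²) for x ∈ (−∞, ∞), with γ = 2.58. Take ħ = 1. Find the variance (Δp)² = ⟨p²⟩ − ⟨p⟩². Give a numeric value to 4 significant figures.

Compute ⟨p⟩ and ⟨p²⟩ separately; (Δp)² = ⟨p²⟩ − ⟨p⟩².
Expand each integrand as polynomial × e^(−2γx²) and use ∫x^(2j)·e^(−2γx²) dx = (2j−1)!!/(4γ)^j · √(π/(2γ)), odd powers → 0; here √(π/(2γ)) = 0.78028. Differentiate with the product rule, d/dx e^(−γx²) = −2γx·e^(−γx²).
Normalization: ∫|ψ|² dx = 0.075608.
⟨p⟩ = 0.0000 and ⟨p²⟩ = 7.7400.
(Δp)² = 7.7400 − (0.0000)² = 7.7400.

7.740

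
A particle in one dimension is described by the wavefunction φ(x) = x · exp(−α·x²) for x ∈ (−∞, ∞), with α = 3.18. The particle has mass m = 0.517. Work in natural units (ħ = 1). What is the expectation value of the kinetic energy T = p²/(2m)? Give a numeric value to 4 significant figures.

T = −(ħ²/2m) d²/dx², so ⟨T⟩ = −(ħ²/2m) ∫ φ*·φ'' dx / ∫|φ|² dx; with m = 0.517.
Expand each integrand as polynomial × e^(−2αx²) and use ∫x^(2j)·e^(−2αx²) dx = (2j−1)!!/(4α)^j · √(π/(2α)), odd powers → 0; here √(π/(2α)) = 0.70282. Differentiate with the product rule, d/dx e^(−αx²) = −2αx·e^(−αx²).
State is unnormalized: ∫|φ|² dx = 0.055253, and ∫φ*·(−ħ²/2m · φ'') dx = 0.50979, so ⟨T⟩ = 0.50979 / 0.055253.
⟨T⟩ = 9.2263.

9.226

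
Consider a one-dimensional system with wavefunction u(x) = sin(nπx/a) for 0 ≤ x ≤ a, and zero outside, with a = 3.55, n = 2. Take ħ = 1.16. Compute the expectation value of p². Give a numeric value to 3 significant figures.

4.22

p² u = −ħ² d²u/dx²; ⟨p²⟩ = −ħ² ∫ u*·u'' dx / ∫|u|² dx.
d/dx sin(nπx/a) = (nπ/a)·cos(nπx/a) and d²/dx² sin(nπx/a) = −(nπ/a)²·sin(nπx/a); on 0 ≤ x ≤ a, ∫sin²(nπx/a) dx = a/2 and ∫sin(nπx/a)·cos(nπx/a) dx = 0.
State is unnormalized: ∫|u|² dx = 1.7750, and ∫u*·(−ħ² u'') dx = 7.4820, so ⟨p²⟩ = 7.4820 / 1.7750.
⟨p²⟩ = 4.2152.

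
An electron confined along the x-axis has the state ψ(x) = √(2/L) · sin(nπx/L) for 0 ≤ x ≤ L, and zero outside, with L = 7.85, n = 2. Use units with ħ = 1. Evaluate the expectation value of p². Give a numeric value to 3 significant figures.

0.641

p² ψ = −ħ² d²ψ/dx²; ⟨p²⟩ = −ħ² ∫ ψ*·ψ'' dx.
d/dx sin(nπx/L) = (nπ/L)·cos(nπx/L) and d²/dx² sin(nπx/L) = −(nπ/L)²·sin(nπx/L); on 0 ≤ x ≤ L, ∫sin²(nπx/L) dx = L/2 and ∫sin(nπx/L)·cos(nπx/L) dx = 0.
⟨p²⟩ = 0.64065.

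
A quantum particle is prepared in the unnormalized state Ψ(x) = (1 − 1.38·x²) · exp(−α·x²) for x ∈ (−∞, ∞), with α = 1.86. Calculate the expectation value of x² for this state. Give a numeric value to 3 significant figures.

0.0740

⟨x²⟩ = ∫ x²·|Ψ|² dx / ∫|Ψ|² dx (integrals over the domain).
Expand each integrand as polynomial × e^(−2αx²) and use ∫x^(2j)·e^(−2αx²) dx = (2j−1)!!/(4α)^j · √(π/(2α)), odd powers → 0; here √(π/(2α)) = 0.91897.
State is unnormalized: ∫|Ψ|² dx = 0.67291, and ∫Ψ*·x²·Ψ dx = 0.049798, so ⟨x²⟩ = 0.049798 / 0.67291.
⟨x²⟩ = 0.074003.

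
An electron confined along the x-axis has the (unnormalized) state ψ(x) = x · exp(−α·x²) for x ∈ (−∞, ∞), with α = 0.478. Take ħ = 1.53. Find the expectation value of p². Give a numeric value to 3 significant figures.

p² ψ = −ħ² d²ψ/dx²; ⟨p²⟩ = −ħ² ∫ ψ*·ψ'' dx / ∫|ψ|² dx.
Expand each integrand as polynomial × e^(−2αx²) and use ∫x^(2j)·e^(−2αx²) dx = (2j−1)!!/(4α)^j · √(π/(2α)), odd powers → 0; here √(π/(2α)) = 1.8128. Differentiate with the product rule, d/dx e^(−αx²) = −2αx·e^(−αx²).
State is unnormalized: ∫|ψ|² dx = 0.94811, and ∫ψ*·(−ħ² ψ'') dx = 3.1827, so ⟨p²⟩ = 3.1827 / 0.94811.
⟨p²⟩ = 3.3569.

3.36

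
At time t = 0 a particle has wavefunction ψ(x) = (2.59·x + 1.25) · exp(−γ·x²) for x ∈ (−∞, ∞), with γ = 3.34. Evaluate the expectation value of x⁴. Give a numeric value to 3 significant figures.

0.0332

⟨x⁴⟩ = ∫ x⁴·|ψ|² dx / ∫|ψ|² dx (integrals over the domain).
Expand each integrand as polynomial × e^(−2γx²) and use ∫x^(2j)·e^(−2γx²) dx = (2j−1)!!/(4γ)^j · √(π/(2γ)), odd powers → 0; here √(π/(2γ)) = 0.68578.
State is unnormalized: ∫|ψ|² dx = 1.4159, and ∫ψ*·x⁴·ψ dx = 0.046947, so ⟨x⁴⟩ = 0.046947 / 1.4159.
⟨x⁴⟩ = 0.033158.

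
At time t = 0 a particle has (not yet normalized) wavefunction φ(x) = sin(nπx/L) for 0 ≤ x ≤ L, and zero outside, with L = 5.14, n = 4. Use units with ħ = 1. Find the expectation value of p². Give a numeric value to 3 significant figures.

p² φ = −ħ² d²φ/dx²; ⟨p²⟩ = −ħ² ∫ φ*·φ'' dx / ∫|φ|² dx.
d/dx sin(nπx/L) = (nπ/L)·cos(nπx/L) and d²/dx² sin(nπx/L) = −(nπ/L)²·sin(nπx/L); on 0 ≤ x ≤ L, ∫sin²(nπx/L) dx = L/2 and ∫sin(nπx/L)·cos(nπx/L) dx = 0.
State is unnormalized: ∫|φ|² dx = 2.5700, and ∫φ*·(−ħ² φ'') dx = 15.361, so ⟨p²⟩ = 15.361 / 2.5700.
⟨p²⟩ = 5.9771.

5.98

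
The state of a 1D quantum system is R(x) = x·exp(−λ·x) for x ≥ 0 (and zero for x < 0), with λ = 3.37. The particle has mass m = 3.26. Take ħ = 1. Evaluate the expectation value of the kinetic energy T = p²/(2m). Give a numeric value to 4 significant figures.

T = −(ħ²/2m) d²/dx², so ⟨T⟩ = −(ħ²/2m) ∫ R*·R'' dx / ∫|R|² dx; with m = 3.26.
Differentiate x·exp(−λ·x) with the product rule; every integrand then reduces to terms xʲ·e^(−2λx) on [0, ∞), with ∫₀^∞ xʲ·e^(−2λx) dx = j!/(2λ)^(j+1).
State is unnormalized: ∫|R|² dx = 0.0065321, and ∫R*·(−ħ²/2m · R'') dx = 0.011378, so ⟨T⟩ = 0.011378 / 0.0065321.
⟨T⟩ = 1.7419.

1.742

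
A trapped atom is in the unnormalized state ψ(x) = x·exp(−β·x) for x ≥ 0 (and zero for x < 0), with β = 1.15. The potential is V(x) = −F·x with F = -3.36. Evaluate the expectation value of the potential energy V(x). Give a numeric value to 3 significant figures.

⟨V⟩ = ∫ V(x)·|ψ|² dx / ∫|ψ|² dx.
Every integrand reduces to terms xʲ·e^(−2βx) on [0, ∞); use ∫₀^∞ xʲ·e^(−2βx) dx = j!/(2β)^(j+1).
State is unnormalized: ∫|ψ|² dx = 0.16438, and ∫ψ*·V(x)·ψ dx = 0.72041, so ⟨V⟩ = 0.72041 / 0.16438.
⟨V⟩ = 4.3826.

4.38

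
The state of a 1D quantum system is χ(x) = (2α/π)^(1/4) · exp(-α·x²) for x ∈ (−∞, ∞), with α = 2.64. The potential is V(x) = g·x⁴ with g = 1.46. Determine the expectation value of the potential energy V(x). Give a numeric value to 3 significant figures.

⟨V⟩ = ∫ V(x)·|χ|² dx.
Gaussian moments: ∫x^(2j)·e^(−2αx²) dx = (2j−1)!!/(4α)^j · √(π/(2α)), odd powers integrate to 0; here √(π/(2α)) = 0.77136.
⟨V⟩ = 0.039278.

0.0393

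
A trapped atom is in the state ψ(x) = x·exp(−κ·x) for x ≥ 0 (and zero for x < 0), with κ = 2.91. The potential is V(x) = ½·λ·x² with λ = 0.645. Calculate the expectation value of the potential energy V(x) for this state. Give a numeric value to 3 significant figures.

0.114

⟨V⟩ = ∫ V(x)·|ψ|² dx / ∫|ψ|² dx.
Every integrand reduces to terms xʲ·e^(−2κx) on [0, ∞); use ∫₀^∞ xʲ·e^(−2κx) dx = j!/(2κ)^(j+1).
State is unnormalized: ∫|ψ|² dx = 0.010145, and ∫ψ*·V(x)·ψ dx = 0.0011591, so ⟨V⟩ = 0.0011591 / 0.010145.
⟨V⟩ = 0.11425.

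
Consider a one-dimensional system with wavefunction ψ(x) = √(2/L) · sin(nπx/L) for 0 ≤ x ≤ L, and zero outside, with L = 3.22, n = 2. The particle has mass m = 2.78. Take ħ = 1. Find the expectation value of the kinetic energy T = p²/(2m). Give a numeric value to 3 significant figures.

T = −(ħ²/2m) d²/dx², so ⟨T⟩ = −(ħ²/2m) ∫ ψ*·ψ'' dx; with m = 2.78.
d/dx sin(nπx/L) = (nπ/L)·cos(nπx/L) and d²/dx² sin(nπx/L) = −(nπ/L)²·sin(nπx/L); on 0 ≤ x ≤ L, ∫sin²(nπx/L) dx = L/2 and ∫sin(nπx/L)·cos(nπx/L) dx = 0.
⟨T⟩ = 0.68481.

0.685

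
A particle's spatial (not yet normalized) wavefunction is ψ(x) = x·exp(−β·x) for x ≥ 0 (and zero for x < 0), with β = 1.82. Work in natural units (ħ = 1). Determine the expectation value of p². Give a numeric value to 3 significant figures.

3.31

p² ψ = −ħ² d²ψ/dx²; ⟨p²⟩ = −ħ² ∫ ψ*·ψ'' dx / ∫|ψ|² dx.
Differentiate x·exp(−β·x) with the product rule; every integrand then reduces to terms xʲ·e^(−2βx) on [0, ∞), with ∫₀^∞ xʲ·e^(−2βx) dx = j!/(2β)^(j+1).
State is unnormalized: ∫|ψ|² dx = 0.041469, and ∫ψ*·(−ħ² ψ'') dx = 0.13736, so ⟨p²⟩ = 0.13736 / 0.041469.
⟨p²⟩ = 3.3124.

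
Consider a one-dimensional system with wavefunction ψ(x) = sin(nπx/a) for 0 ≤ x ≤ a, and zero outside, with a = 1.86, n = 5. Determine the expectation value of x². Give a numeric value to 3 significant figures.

⟨x²⟩ = ∫ x²·|ψ|² dx / ∫|ψ|² dx (integrals over the domain).
With sin²θ = (1 − cos2θ)/2 on 0 ≤ x ≤ a: ∫sin²(nπx/a) dx = a/2, ∫x·sin²(nπx/a) dx = a²/4, ∫x²·sin²(nπx/a) dx = a³·(1/6 − 1/(4n²π²)); higher powers xᵏ the same way, integrating xᵏ·cos(2nπx/a) by parts.
State is unnormalized: ∫|ψ|² dx = 0.93000, and ∫ψ*·x²·ψ dx = 1.0660, so ⟨x²⟩ = 1.0660 / 0.93000.
⟨x²⟩ = 1.1462.

1.15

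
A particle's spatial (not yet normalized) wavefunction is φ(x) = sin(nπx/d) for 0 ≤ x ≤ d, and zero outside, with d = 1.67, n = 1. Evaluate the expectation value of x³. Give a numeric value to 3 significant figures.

⟨x³⟩ = ∫ x³·|φ|² dx / ∫|φ|² dx (integrals over the domain).
With sin²θ = (1 − cos2θ)/2 on 0 ≤ x ≤ d: ∫sin²(nπx/d) dx = d/2, ∫x·sin²(nπx/d) dx = d²/4, ∫x²·sin²(nπx/d) dx = d³·(1/6 − 1/(4n²π²)); higher powers xᵏ the same way, integrating xᵏ·cos(2nπx/d) by parts.
State is unnormalized: ∫|φ|² dx = 0.83500, and ∫φ*·x³·φ dx = 0.67672, so ⟨x³⟩ = 0.67672 / 0.83500.
⟨x³⟩ = 0.81044.

0.810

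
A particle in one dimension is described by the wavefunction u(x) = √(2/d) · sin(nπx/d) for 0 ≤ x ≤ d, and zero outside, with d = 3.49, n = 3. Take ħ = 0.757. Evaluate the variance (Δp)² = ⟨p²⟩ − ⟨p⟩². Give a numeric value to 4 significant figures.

4.179

Compute ⟨p⟩ and ⟨p²⟩ separately; (Δp)² = ⟨p²⟩ − ⟨p⟩².
d/dx sin(nπx/d) = (nπ/d)·cos(nπx/d) and d²/dx² sin(nπx/d) = −(nπ/d)²·sin(nπx/d); on 0 ≤ x ≤ d, ∫sin²(nπx/d) dx = d/2 and ∫sin(nπx/d)·cos(nπx/d) dx = 0.
⟨p⟩ = 0.0000 and ⟨p²⟩ = 4.1791.
(Δp)² = 4.1791 − (0.0000)² = 4.1791.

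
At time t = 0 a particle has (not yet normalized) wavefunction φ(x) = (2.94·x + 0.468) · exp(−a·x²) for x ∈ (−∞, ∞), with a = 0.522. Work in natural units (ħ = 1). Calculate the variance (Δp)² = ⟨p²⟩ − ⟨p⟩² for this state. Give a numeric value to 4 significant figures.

1.514

Compute ⟨p⟩ and ⟨p²⟩ separately; (Δp)² = ⟨p²⟩ − ⟨p⟩².
Expand each integrand as polynomial × e^(−2ax²) and use ∫x^(2j)·e^(−2ax²) dx = (2j−1)!!/(4a)^j · √(π/(2a)), odd powers → 0; here √(π/(2a)) = 1.7347. Differentiate with the product rule, d/dx e^(−ax²) = −2ax·e^(−ax²).
Normalization: ∫|φ|² dx = 7.5610.
⟨p⟩ = 0.0000 and ⟨p²⟩ = 1.5135.
(Δp)² = 1.5135 − (0.0000)² = 1.5135.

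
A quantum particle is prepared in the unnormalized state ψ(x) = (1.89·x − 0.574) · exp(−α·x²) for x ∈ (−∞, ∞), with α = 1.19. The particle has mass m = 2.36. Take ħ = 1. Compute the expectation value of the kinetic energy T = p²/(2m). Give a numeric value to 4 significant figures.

0.6025

T = −(ħ²/2m) d²/dx², so ⟨T⟩ = −(ħ²/2m) ∫ ψ*·ψ'' dx / ∫|ψ|² dx; with m = 2.36.
Expand each integrand as polynomial × e^(−2αx²) and use ∫x^(2j)·e^(−2αx²) dx = (2j−1)!!/(4α)^j · √(π/(2α)), odd powers → 0; here √(π/(2α)) = 1.1489. Differentiate with the product rule, d/dx e^(−αx²) = −2αx·e^(−αx²).
State is unnormalized: ∫|ψ|² dx = 1.2407, and ∫ψ*·(−ħ²/2m · ψ'') dx = 0.74756, so ⟨T⟩ = 0.74756 / 1.2407.
⟨T⟩ = 0.60252.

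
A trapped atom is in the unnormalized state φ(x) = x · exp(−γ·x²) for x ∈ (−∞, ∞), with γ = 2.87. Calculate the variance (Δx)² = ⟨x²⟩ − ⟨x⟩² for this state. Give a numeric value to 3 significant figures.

0.261

Compute ⟨x⟩ and ⟨x²⟩ separately, then (Δx)² = ⟨x²⟩ − ⟨x⟩².
Expand each integrand as polynomial × e^(−2γx²) and use ∫x^(2j)·e^(−2γx²) dx = (2j−1)!!/(4γ)^j · √(π/(2γ)), odd powers → 0; here √(π/(2γ)) = 0.73981.
Normalization: ∫|φ|² dx = 0.064443.
⟨x⟩ = 0.0000 and ⟨x²⟩ = 0.26132.
(Δx)² = 0.26132 − (0.0000)² = 0.26132.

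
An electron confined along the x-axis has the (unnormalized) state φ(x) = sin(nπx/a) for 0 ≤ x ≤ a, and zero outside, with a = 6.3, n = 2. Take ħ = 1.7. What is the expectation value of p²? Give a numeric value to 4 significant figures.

p² φ = −ħ² d²φ/dx²; ⟨p²⟩ = −ħ² ∫ φ*·φ'' dx / ∫|φ|² dx.
d/dx sin(nπx/a) = (nπ/a)·cos(nπx/a) and d²/dx² sin(nπx/a) = −(nπ/a)²·sin(nπx/a); on 0 ≤ x ≤ a, ∫sin²(nπx/a) dx = a/2 and ∫sin(nπx/a)·cos(nπx/a) dx = 0.
State is unnormalized: ∫|φ|² dx = 3.1500, and ∫φ*·(−ħ² φ'') dx = 9.0550, so ⟨p²⟩ = 9.0550 / 3.1500.
⟨p²⟩ = 2.8746.

2.875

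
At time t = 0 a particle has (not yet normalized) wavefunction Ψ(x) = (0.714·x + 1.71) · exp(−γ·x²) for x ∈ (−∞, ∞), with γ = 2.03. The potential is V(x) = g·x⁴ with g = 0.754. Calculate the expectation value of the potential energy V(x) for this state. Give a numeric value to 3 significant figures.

0.0372

⟨V⟩ = ∫ V(x)·|Ψ|² dx / ∫|Ψ|² dx.
Expand each integrand as polynomial × e^(−2γx²) and use ∫x^(2j)·e^(−2γx²) dx = (2j−1)!!/(4γ)^j · √(π/(2γ)), odd powers → 0; here √(π/(2γ)) = 0.87965.
State is unnormalized: ∫|Ψ|² dx = 2.6274, and ∫Ψ*·V(x)·Ψ dx = 0.097717, so ⟨V⟩ = 0.097717 / 2.6274.
⟨V⟩ = 0.037191.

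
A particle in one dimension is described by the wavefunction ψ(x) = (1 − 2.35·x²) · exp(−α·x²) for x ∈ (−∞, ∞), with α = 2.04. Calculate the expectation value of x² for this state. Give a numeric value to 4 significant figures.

0.09401

⟨x²⟩ = ∫ x²·|ψ|² dx / ∫|ψ|² dx (integrals over the domain).
Expand each integrand as polynomial × e^(−2αx²) and use ∫x^(2j)·e^(−2αx²) dx = (2j−1)!!/(4α)^j · √(π/(2α)), odd powers → 0; here √(π/(2α)) = 0.87750.
State is unnormalized: ∫|ψ|² dx = 0.59041, and ∫ψ*·x²·ψ dx = 0.055503, so ⟨x²⟩ = 0.055503 / 0.59041.
⟨x²⟩ = 0.094008.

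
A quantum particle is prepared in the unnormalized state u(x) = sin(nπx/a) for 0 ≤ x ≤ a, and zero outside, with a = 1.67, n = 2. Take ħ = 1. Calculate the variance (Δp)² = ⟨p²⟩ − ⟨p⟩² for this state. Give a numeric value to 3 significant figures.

Compute ⟨p⟩ and ⟨p²⟩ separately; (Δp)² = ⟨p²⟩ − ⟨p⟩².
d/dx sin(nπx/a) = (nπ/a)·cos(nπx/a) and d²/dx² sin(nπx/a) = −(nπ/a)²·sin(nπx/a); on 0 ≤ x ≤ a, ∫sin²(nπx/a) dx = a/2 and ∫sin(nπx/a)·cos(nπx/a) dx = 0.
Normalization: ∫|u|² dx = 0.83500.
⟨p⟩ = 0.0000 and ⟨p²⟩ = 14.156.
(Δp)² = 14.156 − (0.0000)² = 14.156.

14.2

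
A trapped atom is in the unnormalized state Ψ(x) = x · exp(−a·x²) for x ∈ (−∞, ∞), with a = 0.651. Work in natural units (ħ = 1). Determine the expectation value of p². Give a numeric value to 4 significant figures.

p² Ψ = −ħ² d²Ψ/dx²; ⟨p²⟩ = −ħ² ∫ Ψ*·Ψ'' dx / ∫|Ψ|² dx.
Expand each integrand as polynomial × e^(−2ax²) and use ∫x^(2j)·e^(−2ax²) dx = (2j−1)!!/(4a)^j · √(π/(2a)), odd powers → 0; here √(π/(2a)) = 1.5534. Differentiate with the product rule, d/dx e^(−ax²) = −2ax·e^(−ax²).
State is unnormalized: ∫|Ψ|² dx = 0.59652, and ∫Ψ*·(−ħ² Ψ'') dx = 1.1650, so ⟨p²⟩ = 1.1650 / 0.59652.
⟨p²⟩ = 1.9530.

1.953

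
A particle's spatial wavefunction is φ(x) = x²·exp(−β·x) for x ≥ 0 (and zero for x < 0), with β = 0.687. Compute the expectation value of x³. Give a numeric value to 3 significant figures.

⟨x³⟩ = ∫ x³·|φ|² dx / ∫|φ|² dx (integrals over the domain).
Every integrand reduces to terms xʲ·e^(−2βx) on [0, ∞); use ∫₀^∞ xʲ·e^(−2βx) dx = j!/(2β)^(j+1).
State is unnormalized: ∫|φ|² dx = 4.9009, and ∫φ*·x³·φ dx = 396.77, so ⟨x³⟩ = 396.77 / 4.9009.
⟨x³⟩ = 80.958.

81.0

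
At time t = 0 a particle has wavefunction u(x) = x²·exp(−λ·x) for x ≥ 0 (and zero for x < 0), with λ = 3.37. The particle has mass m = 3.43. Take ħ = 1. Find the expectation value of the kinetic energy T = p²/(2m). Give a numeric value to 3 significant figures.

0.552

T = −(ħ²/2m) d²/dx², so ⟨T⟩ = −(ħ²/2m) ∫ u*·u'' dx / ∫|u|² dx; with m = 3.43.
Differentiate x²·exp(−λ·x) with the product rule; every integrand then reduces to terms xʲ·e^(−2λx) on [0, ∞), with ∫₀^∞ xʲ·e^(−2λx) dx = j!/(2λ)^(j+1).
State is unnormalized: ∫|u|² dx = 0.0017255, and ∫u*·(−ħ²/2m · u'') dx = 0.00095220, so ⟨T⟩ = 0.00095220 / 0.0017255.
⟨T⟩ = 0.55184.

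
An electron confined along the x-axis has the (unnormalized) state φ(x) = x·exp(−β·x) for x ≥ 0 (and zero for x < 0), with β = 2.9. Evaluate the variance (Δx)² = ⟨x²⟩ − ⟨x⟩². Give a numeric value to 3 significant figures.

0.0892

Compute ⟨x⟩ and ⟨x²⟩ separately, then (Δx)² = ⟨x²⟩ − ⟨x⟩².
Every integrand reduces to terms xʲ·e^(−2βx) on [0, ∞); use ∫₀^∞ xʲ·e^(−2βx) dx = j!/(2β)^(j+1).
Normalization: ∫|φ|² dx = 0.010251.
⟨x⟩ = 0.51724 and ⟨x²⟩ = 0.35672.
(Δx)² = 0.35672 − (0.51724)² = 0.089180.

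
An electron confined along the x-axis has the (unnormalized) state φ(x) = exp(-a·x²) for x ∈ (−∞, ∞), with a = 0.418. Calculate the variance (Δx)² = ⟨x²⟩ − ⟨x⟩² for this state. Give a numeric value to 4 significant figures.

0.5981

Compute ⟨x⟩ and ⟨x²⟩ separately, then (Δx)² = ⟨x²⟩ − ⟨x⟩².
Gaussian moments: ∫x^(2j)·e^(−2ax²) dx = (2j−1)!!/(4a)^j · √(π/(2a)), odd powers integrate to 0; here √(π/(2a)) = 1.9385.
Normalization: ∫|φ|² dx = 1.9385.
⟨x⟩ = 0.0000 and ⟨x²⟩ = 0.59809.
(Δx)² = 0.59809 − (0.0000)² = 0.59809.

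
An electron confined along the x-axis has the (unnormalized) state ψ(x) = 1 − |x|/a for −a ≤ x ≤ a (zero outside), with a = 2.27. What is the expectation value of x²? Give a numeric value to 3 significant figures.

⟨x²⟩ = ∫ x²·|ψ|² dx / ∫|ψ|² dx (integrals over the domain).
ψ is even, so ∫ over [−a, a] = 2∫₀ᵃ with ψ = 1 − x/a there: ∫₀ᵃ (1 − x/a)² dx = a/3, ∫₀ᵃ x²(1 − x/a)² dx = a³/30, ∫₀ᵃ x⁴(1 − x/a)² dx = a⁵/105.
State is unnormalized: ∫|ψ|² dx = 1.5133, and ∫ψ*·x²·ψ dx = 0.77981, so ⟨x²⟩ = 0.77981 / 1.5133.
⟨x²⟩ = 0.51529.

0.515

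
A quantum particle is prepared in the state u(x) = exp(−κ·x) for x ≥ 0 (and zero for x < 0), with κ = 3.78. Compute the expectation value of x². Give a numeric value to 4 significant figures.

0.03499

⟨x²⟩ = ∫ x²·|u|² dx / ∫|u|² dx (integrals over the domain).
Every integrand reduces to terms xʲ·e^(−2κx) on [0, ∞); use ∫₀^∞ xʲ·e^(−2κx) dx = j!/(2κ)^(j+1).
State is unnormalized: ∫|u|² dx = 0.13228, and ∫u*·x²·u dx = 0.0046288, so ⟨x²⟩ = 0.0046288 / 0.13228.
⟨x²⟩ = 0.034993.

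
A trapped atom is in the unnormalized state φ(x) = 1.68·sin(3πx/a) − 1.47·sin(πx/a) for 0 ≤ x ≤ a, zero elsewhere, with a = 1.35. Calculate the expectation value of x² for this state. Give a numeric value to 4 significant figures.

⟨x²⟩ = ∫ x²·|φ|² dx / ∫|φ|² dx (integrals over the domain).
On 0 ≤ x ≤ a (j ≠ l): ∫sin²(jπx/a) dx = a/2, ∫sin(jπx/a)·sin(lπx/a) dx = 0; diagonal moments ∫x·sin²(jπx/a) dx = a²/4, ∫x²·sin²(jπx/a) dx = a³·(1/6 − 1/(4j²π²)); cross terms ∫x·sin(jπx/a)·sin(lπx/a) dx = 0 for j + l even and −4jla²/(π²(j² − l²)²) for j + l odd, ∫x²·sin(jπx/a)·sin(lπx/a) dx = (−1)^(j+l)·4jla³/(π²(j² − l²)²); higher powers the same way via product-to-sum and parts.
State is unnormalized: ∫|φ|² dx = 3.3637, and ∫φ*·x²·φ dx = 1.6584, so ⟨x²⟩ = 1.6584 / 3.3637.
⟨x²⟩ = 0.49302.

0.4930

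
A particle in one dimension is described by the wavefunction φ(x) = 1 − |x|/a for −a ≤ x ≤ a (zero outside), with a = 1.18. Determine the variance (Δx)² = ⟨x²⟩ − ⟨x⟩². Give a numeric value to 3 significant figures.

0.139

Compute ⟨x⟩ and ⟨x²⟩ separately, then (Δx)² = ⟨x²⟩ − ⟨x⟩².
φ is even, so ∫ over [−a, a] = 2∫₀ᵃ with φ = 1 − x/a there: ∫₀ᵃ (1 − x/a)² dx = a/3, ∫₀ᵃ x²(1 − x/a)² dx = a³/30, ∫₀ᵃ x⁴(1 − x/a)² dx = a⁵/105.
Normalization: ∫|φ|² dx = 0.78667.
⟨x⟩ = 0.0000 and ⟨x²⟩ = 0.13924.
(Δx)² = 0.13924 − (0.0000)² = 0.13924.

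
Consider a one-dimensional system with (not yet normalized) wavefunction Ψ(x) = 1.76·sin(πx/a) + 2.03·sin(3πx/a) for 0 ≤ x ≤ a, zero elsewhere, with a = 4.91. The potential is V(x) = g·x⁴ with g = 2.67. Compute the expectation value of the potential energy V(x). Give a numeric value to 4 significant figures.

⟨V⟩ = ∫ V(x)·|Ψ|² dx / ∫|Ψ|² dx.
On 0 ≤ x ≤ a (j ≠ l): ∫sin²(jπx/a) dx = a/2, ∫sin(jπx/a)·sin(lπx/a) dx = 0; diagonal moments ∫x·sin²(jπx/a) dx = a²/4, ∫x²·sin²(jπx/a) dx = a³·(1/6 − 1/(4j²π²)); cross terms ∫x·sin(jπx/a)·sin(lπx/a) dx = 0 for j + l even and −4jla²/(π²(j² − l²)²) for j + l odd, ∫x²·sin(jπx/a)·sin(lπx/a) dx = (−1)^(j+l)·4jla³/(π²(j² − l²)²); higher powers the same way via product-to-sum and parts.
State is unnormalized: ∫|Ψ|² dx = 17.721, and ∫Ψ*·V(x)·Ψ dx = 5988.0, so ⟨V⟩ = 5988.0 / 17.721.
⟨V⟩ = 337.90.

337.9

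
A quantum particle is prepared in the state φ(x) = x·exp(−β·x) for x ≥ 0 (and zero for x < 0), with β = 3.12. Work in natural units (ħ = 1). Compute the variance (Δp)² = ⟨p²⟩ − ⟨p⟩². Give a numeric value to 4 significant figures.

9.734

Compute ⟨p⟩ and ⟨p²⟩ separately; (Δp)² = ⟨p²⟩ − ⟨p⟩².
Differentiate x·exp(−β·x) with the product rule; every integrand then reduces to terms xʲ·e^(−2βx) on [0, ∞), with ∫₀^∞ xʲ·e^(−2βx) dx = j!/(2β)^(j+1).
Normalization: ∫|φ|² dx = 0.0082314.
⟨p⟩ = 0.0000 and ⟨p²⟩ = 9.7344.
(Δp)² = 9.7344 − (0.0000)² = 9.7344.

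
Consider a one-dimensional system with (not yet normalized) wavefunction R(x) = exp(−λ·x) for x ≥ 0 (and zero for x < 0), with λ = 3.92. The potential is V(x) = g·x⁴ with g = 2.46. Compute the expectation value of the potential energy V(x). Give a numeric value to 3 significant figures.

0.0156

⟨V⟩ = ∫ V(x)·|R|² dx / ∫|R|² dx.
Every integrand reduces to terms xʲ·e^(−2λx) on [0, ∞); use ∫₀^∞ xʲ·e^(−2λx) dx = j!/(2λ)^(j+1).
State is unnormalized: ∫|R|² dx = 0.12755, and ∫R*·V(x)·R dx = 0.0019933, so ⟨V⟩ = 0.0019933 / 0.12755.
⟨V⟩ = 0.015627.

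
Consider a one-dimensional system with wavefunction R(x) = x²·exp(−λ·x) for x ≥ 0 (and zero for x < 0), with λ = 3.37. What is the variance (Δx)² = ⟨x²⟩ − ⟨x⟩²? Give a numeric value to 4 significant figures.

Compute ⟨x⟩ and ⟨x²⟩ separately, then (Δx)² = ⟨x²⟩ − ⟨x⟩².
Every integrand reduces to terms xʲ·e^(−2λx) on [0, ∞); use ∫₀^∞ xʲ·e^(−2λx) dx = j!/(2λ)^(j+1).
Normalization: ∫|R|² dx = 0.0017255.
⟨x⟩ = 0.74184 and ⟨x²⟩ = 0.66039.
(Δx)² = 0.66039 − (0.74184)² = 0.11007.

0.1101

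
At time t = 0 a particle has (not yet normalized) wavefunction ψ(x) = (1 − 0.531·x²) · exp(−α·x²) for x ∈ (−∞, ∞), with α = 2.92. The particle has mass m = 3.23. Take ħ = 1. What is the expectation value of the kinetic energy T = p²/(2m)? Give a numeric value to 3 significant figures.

T = −(ħ²/2m) d²/dx², so ⟨T⟩ = −(ħ²/2m) ∫ ψ*·ψ'' dx / ∫|ψ|² dx; with m = 3.23.
Expand each integrand as polynomial × e^(−2αx²) and use ∫x^(2j)·e^(−2αx²) dx = (2j−1)!!/(4α)^j · √(π/(2α)), odd powers → 0; here √(π/(2α)) = 0.73345. Differentiate with the product rule, d/dx e^(−αx²) = −2αx·e^(−αx²).
State is unnormalized: ∫|ψ|² dx = 0.67131, and ∫ψ*·(−ħ²/2m · ψ'') dx = 0.36647, so ⟨T⟩ = 0.36647 / 0.67131.
⟨T⟩ = 0.54590.

0.546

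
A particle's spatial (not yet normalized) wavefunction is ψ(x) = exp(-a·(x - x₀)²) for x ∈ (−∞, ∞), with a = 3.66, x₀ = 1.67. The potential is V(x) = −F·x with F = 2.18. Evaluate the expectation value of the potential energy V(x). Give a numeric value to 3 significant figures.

-3.64

⟨V⟩ = ∫ V(x)·|ψ|² dx / ∫|ψ|² dx.
Gaussian moments (u = x − x₀): ∫u^(2j)·e^(−2au²) du = (2j−1)!!/(4a)^j · √(π/(2a)), odd powers integrate to 0; here √(π/(2a)) = 0.65512.
State is unnormalized: ∫|ψ|² dx = 0.65512, and ∫ψ*·V(x)·ψ dx = -2.3850, so ⟨V⟩ = -2.3850 / 0.65512.
⟨V⟩ = -3.6406.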